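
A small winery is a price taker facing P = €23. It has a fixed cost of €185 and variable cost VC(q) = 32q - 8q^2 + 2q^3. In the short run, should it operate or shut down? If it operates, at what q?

From TC, MC = TC'(q) = 32 - 16q + 6q^2 and AVC = VC/q = 32 - 8q + 2q^2.
AVC is minimized where dAVC/dq = -8 + 4q = 0, at q = 2; min AVC = 32 - 8·2 + 2·2^2 = €24.
P = €23 lies below min AVC = €24; no output level covers variable cost.
Best response: produce nothing and absorb the €185 fixed cost.

Shut down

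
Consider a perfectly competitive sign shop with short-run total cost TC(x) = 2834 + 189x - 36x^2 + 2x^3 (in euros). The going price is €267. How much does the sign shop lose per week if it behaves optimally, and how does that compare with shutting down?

Profit = -€130 at x = 13

AVC = 189 - 36x + 2x^2 has its minimum €27 at x = 9; price €267 clears that bar, so the firm operates.
With MC = 189 - 72x + 6x^2, P = MC on the upward-sloping part at x* = 13.
TR = 267·13 = 3471. TC = 2834 + 767 = 3601. Profit = 3471 − 3601 = -€130.
That loss of €130 beats the €2834 the firm would lose by shutting down; producing recovers €2704 of fixed cost.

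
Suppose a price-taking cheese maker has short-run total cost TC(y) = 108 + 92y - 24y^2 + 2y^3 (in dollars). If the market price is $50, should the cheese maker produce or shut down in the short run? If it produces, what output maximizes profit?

Produce at y = 7

Strip out fixed cost: VC = 92y - 24y^2 + 2y^3. Then AVC = 92 - 24y + 2y^2 and MC = 92 - 48y + 6y^2.
AVC is minimized where dAVC/dy = -24 + 4y = 0, at y = 6; min AVC = 92 - 24·6 + 2·6^2 = $20.
Because $50 ≥ $20, revenue can cover variable cost; the firm operates.
P = MC gives 42 - 48y + 6y^2 = 0, with roots 1 and 7. Take the larger (rising MC): y* = 7.
Check: AVC at y = 7 is $22 ≤ P, so revenue covers variable cost.
Profit = P·y − TC = 50·7 − 262 = $88.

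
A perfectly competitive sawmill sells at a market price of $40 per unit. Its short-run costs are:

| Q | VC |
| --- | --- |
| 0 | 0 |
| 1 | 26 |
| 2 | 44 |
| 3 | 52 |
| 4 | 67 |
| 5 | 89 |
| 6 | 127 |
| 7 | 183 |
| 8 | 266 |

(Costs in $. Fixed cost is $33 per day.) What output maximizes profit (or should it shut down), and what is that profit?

Compute π = P·Q − TC at each output: Q=0: -33; Q=1: -19; Q=2: 3; Q=3: 35; Q=4: 60; Q=5: 78; Q=6: 80; Q=7: 64; Q=8: 21.
Profit is maximized at Q = 6. AVC there is 127/6 = $21.17 ≤ P, so producing beats shutting down (which would give -$33).

Q = 6; profit = $80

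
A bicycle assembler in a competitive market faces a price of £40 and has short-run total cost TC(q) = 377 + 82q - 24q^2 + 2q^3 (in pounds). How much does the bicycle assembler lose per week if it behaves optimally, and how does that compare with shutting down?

Profit = -£181 at q = 7

AVC = 82 - 24q + 2q^2; min AVC = £10 at q = 6. Since P = £40 ≥ min AVC, the firm produces.
With MC = 82 - 48q + 6q^2, P = MC on the upward-sloping part at q* = 7.
TR = 40·7 = 280. TC = 377 + 84 = 461. Profit = 280 − 461 = -£181.
By producing, the firm covers all variable cost plus £196 of fixed cost; shutting down would lose the full £377.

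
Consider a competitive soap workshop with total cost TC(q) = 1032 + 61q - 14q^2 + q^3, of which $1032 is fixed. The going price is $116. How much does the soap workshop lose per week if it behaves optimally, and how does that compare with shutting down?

Profit = -$64 at q = 11

AVC = 61 - 14q + q^2; min AVC = $12 at q = 7. Since P = $116 ≥ min AVC, the firm produces.
MC = 61 - 28q + 3q^2. Setting P = MC and taking the root on the rising branch gives q* = 11.
TR = 116·11 = 1276. TC = 1032 + 308 = 1340. Profit = 1276 − 1340 = -$64.
By producing, the firm covers all variable cost plus $968 of fixed cost; shutting down would lose the full $1032.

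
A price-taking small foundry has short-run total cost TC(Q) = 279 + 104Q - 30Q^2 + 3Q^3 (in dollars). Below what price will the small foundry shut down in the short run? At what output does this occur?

$29 per unit, at Q = 5

Short-run supply begins at min AVC. From VC = 104Q - 30Q^2 + 3Q^3, AVC = 104 - 30Q + 3Q^2.
dAVC/dQ = -30 + 6Q = 0 gives Q = 5. min AVC = 104 - 30·5 + 3·5^2 = 29.
For P < $29 the firm produces nothing.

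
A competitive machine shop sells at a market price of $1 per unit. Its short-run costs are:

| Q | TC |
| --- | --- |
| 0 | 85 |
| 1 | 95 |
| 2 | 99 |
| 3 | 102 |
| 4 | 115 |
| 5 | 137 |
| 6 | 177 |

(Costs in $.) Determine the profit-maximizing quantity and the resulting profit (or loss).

Q = 0 (shut down); profit = -$85

Compute π = P·Q − TC at each output: Q=0: -85; Q=1: -94; Q=2: -97; Q=3: -99; Q=4: -111; Q=5: -132; Q=6: -171.
Profit is highest at Q = 0. Equivalently, the lowest AVC in the table is 17/3 ≈ $5.67 at Q = 3, and P = $1 falls below it — price never covers variable cost, so the firm shuts down and loses only its fixed cost.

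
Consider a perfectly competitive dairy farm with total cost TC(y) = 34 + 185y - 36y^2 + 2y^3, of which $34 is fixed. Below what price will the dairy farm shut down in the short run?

$23 per unit

The firm shuts down when price falls below the minimum of average variable cost. AVC = VC/y = 185 - 36y + 2y^2.
At the minimum of AVC, MC = AVC. MC = 185 - 72y + 6y^2; setting MC = AVC gives 4y^2 - 36y = 0, so y = 9. min AVC = 23.
For P < $23 the firm produces nothing.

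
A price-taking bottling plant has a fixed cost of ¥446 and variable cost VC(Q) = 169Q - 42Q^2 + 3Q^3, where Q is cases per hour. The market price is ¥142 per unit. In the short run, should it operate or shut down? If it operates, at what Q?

Produce at Q = 9

From TC, MC = TC'(Q) = 169 - 84Q + 9Q^2 and AVC = VC/Q = 169 - 42Q + 3Q^2.
The AVC parabola has its vertex at Q = 42/6 = 7, where AVC = 169 - 42·7 + 3·7^2 = ¥22.
P = ¥142 exceeds min AVC = ¥22, so the firm stays open.
Solving P = MC: 27 - 84Q + 9Q^2 = 0 ⇒ Q = 1/3 or 9. On the upward-sloping branch, Q* = 9.
Check: AVC at Q = 9 is ¥34 ≤ P, so revenue covers variable cost.
Profit = P·Q − TC = 142·9 − 752 = ¥526.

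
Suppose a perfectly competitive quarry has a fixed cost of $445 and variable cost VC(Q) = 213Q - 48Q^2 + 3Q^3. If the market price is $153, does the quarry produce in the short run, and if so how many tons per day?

Produce at Q = 10

Strip out fixed cost: VC = 213Q - 48Q^2 + 3Q^3. Then AVC = 213 - 48Q + 3Q^2 and MC = 213 - 96Q + 9Q^2.
The AVC parabola has its vertex at Q = 48/6 = 8, where AVC = 213 - 48·8 + 3·8^2 = $21.
Because $153 ≥ $21, revenue can cover variable cost; the firm operates.
Solving P = MC: 60 - 96Q + 9Q^2 = 0 ⇒ Q = 2/3 or 10. On the upward-sloping branch, Q* = 10.
Check: AVC at Q = 10 is $33 ≤ P, so revenue covers variable cost.
Profit = P·Q − TC = 153·10 − 775 = $755.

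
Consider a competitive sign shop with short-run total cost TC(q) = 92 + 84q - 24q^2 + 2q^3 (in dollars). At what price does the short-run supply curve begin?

The shutdown price is the minimum of AVC. VC = 84q - 24q^2 + 2q^3, so AVC = 84 - 24q + 2q^2.
At the minimum of AVC, MC = AVC. MC = 84 - 48q + 6q^2; setting MC = AVC gives 4q^2 - 24q = 0, so q = 6. min AVC = 12.
For P < $12 the firm produces nothing.

$12 per unit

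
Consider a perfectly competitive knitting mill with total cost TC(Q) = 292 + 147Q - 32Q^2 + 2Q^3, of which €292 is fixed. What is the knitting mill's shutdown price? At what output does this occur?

Short-run supply begins at min AVC. From VC = 147Q - 32Q^2 + 2Q^3, AVC = 147 - 32Q + 2Q^2.
At the minimum of AVC, MC = AVC. MC = 147 - 64Q + 6Q^2; setting MC = AVC gives 4Q^2 - 32Q = 0, so Q = 8. min AVC = 19.
For P < €19 the firm produces nothing.

€19 per unit, at Q = 8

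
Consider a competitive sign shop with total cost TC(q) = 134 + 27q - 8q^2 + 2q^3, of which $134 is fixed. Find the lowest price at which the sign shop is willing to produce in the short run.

The shutdown price is the minimum of AVC. VC = 27q - 8q^2 + 2q^3, so AVC = 27 - 8q + 2q^2.
At the minimum of AVC, MC = AVC. MC = 27 - 16q + 6q^2; setting MC = AVC gives 4q^2 - 8q = 0, so q = 2. min AVC = 19.
For P < $19 the firm produces nothing.

$19 per unit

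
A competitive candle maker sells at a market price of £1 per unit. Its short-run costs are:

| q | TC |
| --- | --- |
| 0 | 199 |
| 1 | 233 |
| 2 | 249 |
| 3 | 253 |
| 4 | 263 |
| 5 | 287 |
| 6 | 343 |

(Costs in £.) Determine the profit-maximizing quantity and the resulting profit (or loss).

q = 0 (shut down); profit = -£199

Profit at each row (π = 1q − TC): q=0: -199; q=1: -232; q=2: -247; q=3: -250; q=4: -259; q=5: -282; q=6: -337.
Profit is highest at q = 0. Equivalently, the lowest AVC in the table is 64/4 ≈ £16 at q = 4, and P = £1 falls below it — price never covers variable cost, so the firm shuts down and loses only its fixed cost.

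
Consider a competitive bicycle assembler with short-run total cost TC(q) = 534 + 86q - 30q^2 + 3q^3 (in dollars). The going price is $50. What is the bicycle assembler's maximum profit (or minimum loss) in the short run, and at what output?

Profit = -$318 at q = 6

AVC = 86 - 30q + 3q^2 has its minimum $11 at q = 5; price $50 clears that bar, so the firm operates.
MC = 86 - 60q + 9q^2. Setting P = MC and taking the root on the rising branch gives q* = 6.
TR = 50·6 = 300. TC = 534 + 84 = 618. Profit = 300 − 618 = -$318.
That loss of $318 beats the $534 the firm would lose by shutting down; producing recovers $216 of fixed cost.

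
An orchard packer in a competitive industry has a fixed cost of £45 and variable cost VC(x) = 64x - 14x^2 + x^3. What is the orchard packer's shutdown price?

£15 per unit

The firm shuts down when price falls below the minimum of average variable cost. AVC = VC/x = 64 - 14x + x^2.
At the minimum of AVC, MC = AVC. MC = 64 - 28x + 3x^2; setting MC = AVC gives 2x^2 - 14x = 0, so x = 7. min AVC = 15.
The firm shuts down for any P below £15.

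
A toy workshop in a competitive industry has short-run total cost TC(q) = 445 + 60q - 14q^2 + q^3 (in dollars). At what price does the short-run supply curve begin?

$11 per unit

Short-run supply begins at min AVC. From VC = 60q - 14q^2 + q^3, AVC = 60 - 14q + q^2.
dAVC/dq = -14 + 2q = 0 gives q = 7. min AVC = 60 - 14·7 + 7^2 = 11.
For P < $11 the firm produces nothing.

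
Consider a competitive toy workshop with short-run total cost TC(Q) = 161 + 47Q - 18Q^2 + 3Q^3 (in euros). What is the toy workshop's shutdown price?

The firm shuts down when price falls below the minimum of average variable cost. AVC = VC/Q = 47 - 18Q + 3Q^2.
dAVC/dQ = -18 + 6Q = 0 gives Q = 3. min AVC = 47 - 18·3 + 3·3^2 = 20.
The firm shuts down for any P below €20.

€20 per unit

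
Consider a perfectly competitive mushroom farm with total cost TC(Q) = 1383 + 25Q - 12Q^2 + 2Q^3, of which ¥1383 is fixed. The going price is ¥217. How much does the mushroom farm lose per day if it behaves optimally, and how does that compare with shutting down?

AVC = 25 - 12Q + 2Q^2; min AVC = ¥7 at Q = 3. Since P = ¥217 ≥ min AVC, the firm produces.
MC = 25 - 24Q + 6Q^2. Setting P = MC and taking the root on the rising branch gives Q* = 8.
TR = 217·8 = 1736. TC = 1383 + 456 = 1839. Profit = 1736 − 1839 = -¥103.
That loss of ¥103 beats the ¥1383 the firm would lose by shutting down; producing recovers ¥1280 of fixed cost.

Profit = -¥103 at Q = 8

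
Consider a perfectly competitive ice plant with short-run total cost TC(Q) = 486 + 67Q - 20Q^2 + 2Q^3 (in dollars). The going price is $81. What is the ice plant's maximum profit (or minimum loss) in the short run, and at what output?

Profit = -$94 at Q = 7

AVC = 67 - 20Q + 2Q^2; min AVC = $17 at Q = 5. Since P = $81 ≥ min AVC, the firm produces.
With MC = 67 - 40Q + 6Q^2, P = MC on the upward-sloping part at Q* = 7.
TR = 81·7 = 567. TC = 486 + 175 = 661. Profit = 567 − 661 = -$94.
Shutting down would mean losing the fixed cost of $486, so operating at a loss of $94 is better by $392.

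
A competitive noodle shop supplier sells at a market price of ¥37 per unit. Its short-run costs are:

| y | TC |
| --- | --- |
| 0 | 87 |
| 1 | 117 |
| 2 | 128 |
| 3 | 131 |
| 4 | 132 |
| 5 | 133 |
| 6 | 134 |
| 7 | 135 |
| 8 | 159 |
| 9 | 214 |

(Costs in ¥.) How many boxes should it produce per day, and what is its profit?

Compute π = P·y − TC at each output: y=0: -87; y=1: -80; y=2: -54; y=3: -20; y=4: 16; y=5: 52; y=6: 88; y=7: 124; y=8: 137; y=9: 119.
Profit is maximized at y = 8. AVC there is 72/8 = ¥9 ≤ P, so producing beats shutting down (which would give -¥87).

y = 8; profit = ¥137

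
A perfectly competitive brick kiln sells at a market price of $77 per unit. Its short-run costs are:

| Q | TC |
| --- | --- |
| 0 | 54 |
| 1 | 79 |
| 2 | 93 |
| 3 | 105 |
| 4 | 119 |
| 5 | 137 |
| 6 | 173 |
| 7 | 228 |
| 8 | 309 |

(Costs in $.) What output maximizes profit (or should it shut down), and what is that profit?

Q = 7; profit = $311

Compute π = P·Q − TC at each output: Q=0: -54; Q=1: -2; Q=2: 61; Q=3: 126; Q=4: 189; Q=5: 248; Q=6: 289; Q=7: 311; Q=8: 307.
Profit is maximized at Q = 7. AVC there is 174/7 = $24.86 ≤ P, so producing beats shutting down (which would give -$54).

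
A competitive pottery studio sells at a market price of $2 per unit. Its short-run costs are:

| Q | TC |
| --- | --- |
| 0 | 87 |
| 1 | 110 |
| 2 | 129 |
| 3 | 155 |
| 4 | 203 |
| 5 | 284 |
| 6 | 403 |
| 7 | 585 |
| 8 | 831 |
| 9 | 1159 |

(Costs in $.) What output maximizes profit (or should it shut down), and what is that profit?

Compute π = P·Q − TC at each output: Q=0: -87; Q=1: -108; Q=2: -125; Q=3: -149; Q=4: -195; Q=5: -274; Q=6: -391; Q=7: -571; Q=8: -815; Q=9: -1141.
Profit is highest at Q = 0. Equivalently, the lowest AVC in the table is 42/2 ≈ $21 at Q = 2, and P = $2 falls below it — price never covers variable cost, so the firm shuts down and loses only its fixed cost.

Q = 0 (shut down); profit = -$87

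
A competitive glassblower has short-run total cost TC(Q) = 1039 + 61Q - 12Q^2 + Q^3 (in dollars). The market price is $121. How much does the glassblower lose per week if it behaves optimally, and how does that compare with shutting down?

Profit = -$239 at Q = 10

AVC = 61 - 12Q + Q^2; min AVC = $25 at Q = 6. Since P = $121 ≥ min AVC, the firm produces.
MC = 61 - 24Q + 3Q^2. Setting P = MC and taking the root on the rising branch gives Q* = 10.
TR = 121·10 = 1210. TC = 1039 + 410 = 1449. Profit = 1210 − 1449 = -$239.
By producing, the firm covers all variable cost plus $800 of fixed cost; shutting down would lose the full $1039.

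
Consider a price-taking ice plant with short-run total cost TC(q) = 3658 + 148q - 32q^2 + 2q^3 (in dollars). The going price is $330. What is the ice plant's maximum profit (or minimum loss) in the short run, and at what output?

Profit = -$278 at q = 13

AVC = 148 - 32q + 2q^2; min AVC = $20 at q = 8. Since P = $330 ≥ min AVC, the firm produces.
With MC = 148 - 64q + 6q^2, P = MC on the upward-sloping part at q* = 13.
TR = 330·13 = 4290. TC = 3658 + 910 = 4568. Profit = 4290 − 4568 = -$278.
That loss of $278 beats the $3658 the firm would lose by shutting down; producing recovers $3380 of fixed cost.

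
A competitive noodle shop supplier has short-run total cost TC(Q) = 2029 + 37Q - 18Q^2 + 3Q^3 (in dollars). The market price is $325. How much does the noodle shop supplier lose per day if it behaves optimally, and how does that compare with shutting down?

AVC = 37 - 18Q + 3Q^2 has its minimum $10 at Q = 3; price $325 clears that bar, so the firm operates.
MC = 37 - 36Q + 9Q^2. Setting P = MC and taking the root on the rising branch gives Q* = 8.
TR = 325·8 = 2600. TC = 2029 + 680 = 2709. Profit = 2600 − 2709 = -$109.
By producing, the firm covers all variable cost plus $1920 of fixed cost; shutting down would lose the full $2029.

Profit = -$109 at Q = 8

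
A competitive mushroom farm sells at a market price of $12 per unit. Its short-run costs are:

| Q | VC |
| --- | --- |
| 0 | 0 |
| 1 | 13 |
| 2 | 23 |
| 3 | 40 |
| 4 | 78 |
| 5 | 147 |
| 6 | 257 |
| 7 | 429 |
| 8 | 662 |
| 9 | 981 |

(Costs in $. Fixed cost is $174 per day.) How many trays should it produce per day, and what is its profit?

Compute π = P·Q − TC at each output: Q=0: -174; Q=1: -175; Q=2: -173; Q=3: -178; Q=4: -204; Q=5: -261; Q=6: -359; Q=7: -519; Q=8: -740; Q=9: -1047.
Profit is maximized at Q = 2. AVC there is 23/2 = $11.50 ≤ P, so producing beats shutting down (which would give -$174).

Q = 2; profit = -$173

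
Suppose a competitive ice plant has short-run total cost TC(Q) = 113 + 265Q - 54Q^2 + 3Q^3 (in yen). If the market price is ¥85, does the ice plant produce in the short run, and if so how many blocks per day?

Variable cost is VC = 265Q - 54Q^2 + 3Q^3, so AVC = VC/Q = 265 - 54Q + 3Q^2 and MC = dTC/dQ = 265 - 108Q + 9Q^2.
AVC hits its minimum where MC = AVC, at Q = 9, giving min AVC = 265 - 54·9 + 3·9^2 = ¥22.
Because ¥85 ≥ ¥22, revenue can cover variable cost; the firm operates.
Solving P = MC: 180 - 108Q + 9Q^2 = 0 ⇒ Q = 2 or 10. On the upward-sloping branch, Q* = 10.
Check: AVC at Q = 10 is ¥25 ≤ P, so revenue covers variable cost.
Profit = P·Q − TC = 85·10 − 363 = ¥487.

Produce at Q = 10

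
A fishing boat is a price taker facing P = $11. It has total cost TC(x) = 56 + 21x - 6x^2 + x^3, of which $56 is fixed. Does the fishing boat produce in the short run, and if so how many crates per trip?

Shut down

Variable cost is VC = 21x - 6x^2 + x^3, so AVC = VC/x = 21 - 6x + x^2 and MC = dTC/dx = 21 - 12x + 3x^2.
AVC is minimized where dAVC/dx = -6 + 2x = 0, at x = 3; min AVC = 21 - 6·3 + 3^2 = $12.
With P < min AVC ($11 < $12), every unit sold adds to the loss.
Shutting down limits the loss to fixed cost, $56.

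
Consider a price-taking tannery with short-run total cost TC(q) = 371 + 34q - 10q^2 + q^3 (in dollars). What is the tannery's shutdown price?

$9 per unit

Short-run supply begins at min AVC. From VC = 34q - 10q^2 + q^3, AVC = 34 - 10q + q^2.
At the minimum of AVC, MC = AVC. MC = 34 - 20q + 3q^2; setting MC = AVC gives 2q^2 - 10q = 0, so q = 5. min AVC = 9.
For P < $9 the firm produces nothing.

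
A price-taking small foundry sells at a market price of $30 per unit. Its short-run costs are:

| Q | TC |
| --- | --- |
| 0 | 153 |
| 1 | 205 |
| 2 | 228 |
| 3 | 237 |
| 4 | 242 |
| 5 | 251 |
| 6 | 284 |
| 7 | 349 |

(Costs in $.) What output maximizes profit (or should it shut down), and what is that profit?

Q = 5; profit = -$101

Compute π = P·Q − TC at each output: Q=0: -153; Q=1: -175; Q=2: -168; Q=3: -147; Q=4: -122; Q=5: -101; Q=6: -104; Q=7: -139.
Profit is maximized at Q = 5. AVC there is 98/5 = $19.60 ≤ P, so producing beats shutting down (which would give -$153).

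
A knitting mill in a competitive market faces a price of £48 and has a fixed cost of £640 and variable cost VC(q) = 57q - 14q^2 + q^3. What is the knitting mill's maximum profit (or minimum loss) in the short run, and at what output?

AVC = 57 - 14q + q^2; min AVC = £8 at q = 7. Since P = £48 ≥ min AVC, the firm produces.
With MC = 57 - 28q + 3q^2, P = MC on the upward-sloping part at q* = 9.
TR = 48·9 = 432. TC = 640 + 108 = 748. Profit = 432 − 748 = -£316.
Shutting down would mean losing the fixed cost of £640, so operating at a loss of £316 is better by £324.

Profit = -£316 at q = 9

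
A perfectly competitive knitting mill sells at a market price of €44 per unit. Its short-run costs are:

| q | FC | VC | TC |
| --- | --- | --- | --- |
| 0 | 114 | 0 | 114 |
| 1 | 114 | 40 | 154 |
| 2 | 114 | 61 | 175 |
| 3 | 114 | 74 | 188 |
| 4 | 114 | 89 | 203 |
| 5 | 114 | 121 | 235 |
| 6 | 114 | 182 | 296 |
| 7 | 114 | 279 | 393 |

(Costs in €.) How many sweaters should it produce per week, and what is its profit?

Compute π = P·q − TC at each output: q=0: -114; q=1: -110; q=2: -87; q=3: -56; q=4: -27; q=5: -15; q=6: -32; q=7: -85.
Profit is maximized at q = 5. AVC there is 121/5 = €24.20 ≤ P, so producing beats shutting down (which would give -€114).

q = 5; profit = -€15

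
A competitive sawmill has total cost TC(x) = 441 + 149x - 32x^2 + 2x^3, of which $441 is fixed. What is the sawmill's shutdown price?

$21 per unit

The shutdown price is the minimum of AVC. VC = 149x - 32x^2 + 2x^3, so AVC = 149 - 32x + 2x^2.
At the minimum of AVC, MC = AVC. MC = 149 - 64x + 6x^2; setting MC = AVC gives 4x^2 - 32x = 0, so x = 8. min AVC = 21.
So the shutdown price is $21.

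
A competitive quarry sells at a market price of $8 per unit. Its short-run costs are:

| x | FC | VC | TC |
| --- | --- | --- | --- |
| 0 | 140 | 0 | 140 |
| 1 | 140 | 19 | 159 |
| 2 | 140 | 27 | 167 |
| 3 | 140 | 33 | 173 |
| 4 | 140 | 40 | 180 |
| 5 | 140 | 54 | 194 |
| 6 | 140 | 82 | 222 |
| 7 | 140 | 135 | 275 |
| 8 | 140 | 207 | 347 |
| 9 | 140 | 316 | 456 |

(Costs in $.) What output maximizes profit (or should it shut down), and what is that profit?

x = 0 (shut down); profit = -$140

Tabulate TR − TC: x=0: -140; x=1: -151; x=2: -151; x=3: -149; x=4: -148; x=5: -154; x=6: -174; x=7: -219; x=8: -283; x=9: -384.
Profit is highest at x = 0. Equivalently, the lowest AVC in the table is 40/4 ≈ $10 at x = 4, and P = $8 falls below it — price never covers variable cost, so the firm shuts down and loses only its fixed cost.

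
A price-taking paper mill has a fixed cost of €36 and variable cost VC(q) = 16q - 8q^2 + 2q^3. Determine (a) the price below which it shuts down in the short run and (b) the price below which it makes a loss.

Shutdown price = min AVC. AVC = 16 - 8q + 2q^2, with vertex at q = 2 and minimum €8.
ATC = 36/q + 16 - 8q + 2q^2. Setting dATC/dq = −36/q^2 − 8 + 4q = 0 gives q = 3 (since 4·3^3 − 8·3^2 = 36).
min ATC = 36/3 + 16 − 8·3 + 2·3^2 = €22. That is the break-even price.
For €8 ≤ P < €22 the firm produces at a loss; below €8 it shuts down.

Shutdown price = €8; break-even price = €22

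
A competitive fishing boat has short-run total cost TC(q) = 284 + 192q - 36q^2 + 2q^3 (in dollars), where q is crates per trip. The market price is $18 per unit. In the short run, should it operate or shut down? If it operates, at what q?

Shut down

Strip out fixed cost: VC = 192q - 36q^2 + 2q^3. Then AVC = 192 - 36q + 2q^2 and MC = 192 - 72q + 6q^2.
The AVC parabola has its vertex at q = 36/4 = 9, where AVC = 192 - 36·9 + 2·9^2 = $30.
Since P = $18 < min AVC = $30, price fails to cover variable cost at any output.
Best response: produce nothing and absorb the $284 fixed cost.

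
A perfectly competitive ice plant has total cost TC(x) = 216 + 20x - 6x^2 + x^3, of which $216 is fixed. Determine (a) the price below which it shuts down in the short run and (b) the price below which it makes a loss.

AVC = 20 - 6x + x^2; minimized at x = 3, giving min AVC = $11. That is the shutdown price.
ATC = 216/x + 20 - 6x + x^2. Setting dATC/dx = −216/x^2 − 6 + 2x = 0 gives x = 6 (since 2·6^3 − 6·6^2 = 216).
min ATC = 216/6 + 20 − 6·6 + 6^2 = $56. That is the break-even price.
Between these two prices the firm operates at a loss; above $56 it earns a profit.

Shutdown price = $11; break-even price = $56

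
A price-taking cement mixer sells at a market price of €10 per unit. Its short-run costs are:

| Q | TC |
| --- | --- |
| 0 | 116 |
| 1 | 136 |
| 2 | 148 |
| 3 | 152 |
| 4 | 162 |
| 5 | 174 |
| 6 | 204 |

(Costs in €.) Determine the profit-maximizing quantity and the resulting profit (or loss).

Q = 0 (shut down); profit = -€116

Profit at each row (π = 10Q − TC): Q=0: -116; Q=1: -126; Q=2: -128; Q=3: -122; Q=4: -122; Q=5: -124; Q=6: -144.
Profit is highest at Q = 0. Equivalently, the lowest AVC in the table is 46/4 ≈ €11.50 at Q = 4, and P = €10 falls below it — price never covers variable cost, so the firm shuts down and loses only its fixed cost.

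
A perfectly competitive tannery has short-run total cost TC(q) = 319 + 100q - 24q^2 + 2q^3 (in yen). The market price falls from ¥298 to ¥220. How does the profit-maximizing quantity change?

Output falls from 11 to 10

AVC = 100 - 24q + 2q^2, minimized at q = 6 where min AVC = ¥28. MC = 100 - 48q + 6q^2.
At P = ¥298 ≥ min AVC, set P = MC on the rising branch: q = 11.
At P = ¥220 ≥ min AVC, set P = MC: q = 10. The firm stays open but cuts output.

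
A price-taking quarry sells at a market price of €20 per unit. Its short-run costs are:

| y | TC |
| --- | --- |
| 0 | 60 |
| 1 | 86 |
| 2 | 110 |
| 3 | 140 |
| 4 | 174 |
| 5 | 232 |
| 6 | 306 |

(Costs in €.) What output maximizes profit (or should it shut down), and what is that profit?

Compute π = P·y − TC at each output: y=0: -60; y=1: -66; y=2: -70; y=3: -80; y=4: -94; y=5: -132; y=6: -186.
Profit is highest at y = 0. Equivalently, the lowest AVC in the table is 50/2 ≈ €25 at y = 2, and P = €20 falls below it — price never covers variable cost, so the firm shuts down and loses only its fixed cost.

y = 0 (shut down); profit = -€60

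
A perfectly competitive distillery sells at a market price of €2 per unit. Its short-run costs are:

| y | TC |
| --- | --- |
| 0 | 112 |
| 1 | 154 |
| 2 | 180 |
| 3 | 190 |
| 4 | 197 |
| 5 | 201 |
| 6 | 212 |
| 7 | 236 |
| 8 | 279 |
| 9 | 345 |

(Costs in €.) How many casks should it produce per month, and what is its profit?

y = 0 (shut down); profit = -€112

Profit at each row (π = 2y − TC): y=0: -112; y=1: -152; y=2: -176; y=3: -184; y=4: -189; y=5: -191; y=6: -200; y=7: -222; y=8: -263; y=9: -327.
Profit is highest at y = 0. Equivalently, the lowest AVC in the table is 100/6 ≈ €16.67 at y = 6, and P = €2 falls below it — price never covers variable cost, so the firm shuts down and loses only its fixed cost.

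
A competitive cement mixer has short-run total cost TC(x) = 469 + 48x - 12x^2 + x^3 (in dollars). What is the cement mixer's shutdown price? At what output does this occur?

Short-run supply begins at min AVC. From VC = 48x - 12x^2 + x^3, AVC = 48 - 12x + x^2.
dAVC/dx = -12 + 2x = 0 gives x = 6. min AVC = 48 - 12·6 + 6^2 = 12.
So the shutdown price is $12.

$12 per unit, at x = 6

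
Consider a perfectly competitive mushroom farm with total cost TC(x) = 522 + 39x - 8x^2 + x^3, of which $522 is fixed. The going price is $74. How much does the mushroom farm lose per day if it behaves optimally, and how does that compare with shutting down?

Profit = -$228 at x = 7

AVC = 39 - 8x + x^2; min AVC = $23 at x = 4. Since P = $74 ≥ min AVC, the firm produces.
With MC = 39 - 16x + 3x^2, P = MC on the upward-sloping part at x* = 7.
TR = 74·7 = 518. TC = 522 + 224 = 746. Profit = 518 − 746 = -$228.
By producing, the firm covers all variable cost plus $294 of fixed cost; shutting down would lose the full $522.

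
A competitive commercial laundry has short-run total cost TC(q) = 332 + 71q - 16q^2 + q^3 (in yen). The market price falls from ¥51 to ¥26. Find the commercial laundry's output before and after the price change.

Output falls from 10 to 9

MC = 71 - 32q + 3q^2; the shutdown threshold is min AVC = ¥7 (at q = 8).
With P = ¥51 above the shutdown price, P = MC gives q = 10.
At P = ¥26 ≥ min AVC, set P = MC: q = 9. The firm stays open but cuts output.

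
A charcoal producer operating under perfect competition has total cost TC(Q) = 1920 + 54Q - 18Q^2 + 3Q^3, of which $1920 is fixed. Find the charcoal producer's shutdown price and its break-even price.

Shutdown price = $27; break-even price = $342

AVC = 54 - 18Q + 3Q^2; minimized at Q = 3, giving min AVC = $27. That is the shutdown price.
ATC = 1920/Q + 54 - 18Q + 3Q^2. Setting dATC/dQ = −1920/Q^2 − 18 + 6Q = 0 gives Q = 8 (since 6·8^3 − 18·8^2 = 1920).
min ATC = 1920/8 + 54 − 18·8 + 3·8^2 = $342. That is the break-even price.
Between these two prices the firm operates at a loss; above $342 it earns a profit.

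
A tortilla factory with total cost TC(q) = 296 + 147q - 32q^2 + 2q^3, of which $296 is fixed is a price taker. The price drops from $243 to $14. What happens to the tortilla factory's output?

Output falls from 12 to 0 (the firm shuts down)

AVC = 147 - 32q + 2q^2, minimized at q = 8 where min AVC = $19. MC = 147 - 64q + 6q^2.
With P = $243 above the shutdown price, P = MC gives q = 12.
At P = $14 < min AVC = $19, price no longer covers variable cost at any output, so the firm shuts down: q = 0.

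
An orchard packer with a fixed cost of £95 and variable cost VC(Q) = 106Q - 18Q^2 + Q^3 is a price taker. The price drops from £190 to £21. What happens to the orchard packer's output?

Output falls from 14 to 0 (the firm shuts down)

MC = 106 - 36Q + 3Q^2; the shutdown threshold is min AVC = £25 (at Q = 9).
At P = £190 ≥ min AVC, set P = MC on the rising branch: Q = 14.
At P = £21 < min AVC = £25, price no longer covers variable cost at any output, so the firm shuts down: Q = 0.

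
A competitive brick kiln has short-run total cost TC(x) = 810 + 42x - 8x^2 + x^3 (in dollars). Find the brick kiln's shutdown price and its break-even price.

Shutdown price = $26; break-even price = $141

Shutdown price = min AVC. AVC = 42 - 8x + x^2, with vertex at x = 4 and minimum $26.
ATC = 810/x + 42 - 8x + x^2. Setting dATC/dx = −810/x^2 − 8 + 2x = 0 gives x = 9 (since 2·9^3 − 8·9^2 = 810).
min ATC = 810/9 + 42 − 8·9 + 9^2 = $141. That is the break-even price.
Between these two prices the firm operates at a loss; above $141 it earns a profit.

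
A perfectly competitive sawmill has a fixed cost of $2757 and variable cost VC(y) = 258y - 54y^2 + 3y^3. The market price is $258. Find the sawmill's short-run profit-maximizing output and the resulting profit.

AVC = 258 - 54y + 3y^2; min AVC = $15 at y = 9. Since P = $258 ≥ min AVC, the firm produces.
With MC = 258 - 108y + 9y^2, P = MC on the upward-sloping part at y* = 12.
TR = 258·12 = 3096. TC = 2757 + 504 = 3261. Profit = 3096 − 3261 = -$165.
By producing, the firm covers all variable cost plus $2592 of fixed cost; shutting down would lose the full $2757.

Profit = -$165 at y = 12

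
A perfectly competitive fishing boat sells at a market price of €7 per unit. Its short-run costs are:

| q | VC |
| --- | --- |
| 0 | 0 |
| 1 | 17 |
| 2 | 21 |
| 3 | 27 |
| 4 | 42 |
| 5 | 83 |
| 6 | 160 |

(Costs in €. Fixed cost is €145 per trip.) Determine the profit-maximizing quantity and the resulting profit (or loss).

q = 0 (shut down); profit = -€145

Tabulate TR − TC: q=0: -145; q=1: -155; q=2: -152; q=3: -151; q=4: -159; q=5: -193; q=6: -263.
Profit is highest at q = 0. Equivalently, the lowest AVC in the table is 27/3 ≈ €9 at q = 3, and P = €7 falls below it — price never covers variable cost, so the firm shuts down and loses only its fixed cost.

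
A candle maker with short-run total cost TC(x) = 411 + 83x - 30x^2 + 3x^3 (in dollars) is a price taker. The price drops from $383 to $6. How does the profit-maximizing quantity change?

Output falls from 10 to 0 (the firm shuts down)

MC = 83 - 60x + 9x^2; the shutdown threshold is min AVC = $8 (at x = 5).
With P = $383 above the shutdown price, P = MC gives x = 10.
At P = $6 < min AVC = $8, price no longer covers variable cost at any output, so the firm shuts down: x = 0.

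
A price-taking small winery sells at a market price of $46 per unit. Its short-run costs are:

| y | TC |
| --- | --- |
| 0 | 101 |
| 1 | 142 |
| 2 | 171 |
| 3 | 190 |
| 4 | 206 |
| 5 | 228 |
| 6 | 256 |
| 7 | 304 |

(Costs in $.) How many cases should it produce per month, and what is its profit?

y = 6; profit = $20

Profit at each row (π = 46y − TC): y=0: -101; y=1: -96; y=2: -79; y=3: -52; y=4: -22; y=5: 2; y=6: 20; y=7: 18.
Profit is maximized at y = 6. AVC there is 155/6 = $25.83 ≤ P, so producing beats shutting down (which would give -$101).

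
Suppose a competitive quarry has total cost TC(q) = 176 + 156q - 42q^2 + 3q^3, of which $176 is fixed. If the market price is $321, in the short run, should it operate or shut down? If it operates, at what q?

Produce at q = 11

Variable cost is VC = 156q - 42q^2 + 3q^3, so AVC = VC/q = 156 - 42q + 3q^2 and MC = dTC/dq = 156 - 84q + 9q^2.
The AVC parabola has its vertex at q = 42/6 = 7, where AVC = 156 - 42·7 + 3·7^2 = $9.
Since P = $321 ≥ min AVC = $9, price covers variable cost and the firm should produce.
Solving P = MC: -165 - 84q + 9q^2 = 0 ⇒ q = -5/3 or 11. On the upward-sloping branch, q* = 11.
Check: AVC at q = 11 is $57 ≤ P, so revenue covers variable cost.
Profit = P·q − TC = 321·11 − 803 = $2728.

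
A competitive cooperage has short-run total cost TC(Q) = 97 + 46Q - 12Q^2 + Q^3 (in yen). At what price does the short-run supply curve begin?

The shutdown price is the minimum of AVC. VC = 46Q - 12Q^2 + Q^3, so AVC = 46 - 12Q + Q^2.
dAVC/dQ = -12 + 2Q = 0 gives Q = 6. min AVC = 46 - 12·6 + 6^2 = 10.
For P < ¥10 the firm produces nothing.

¥10 per unit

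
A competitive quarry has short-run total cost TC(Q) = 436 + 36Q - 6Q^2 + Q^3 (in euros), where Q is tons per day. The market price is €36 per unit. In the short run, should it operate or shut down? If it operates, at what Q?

Produce at Q = 4

Strip out fixed cost: VC = 36Q - 6Q^2 + Q^3. Then AVC = 36 - 6Q + Q^2 and MC = 36 - 12Q + 3Q^2.
The AVC parabola has its vertex at Q = 6/2 = 3, where AVC = 36 - 6·3 + 3^2 = €27.
Since P = €36 ≥ min AVC = €27, price covers variable cost and the firm should produce.
P = MC gives -12Q + 3Q^2 = 0, with roots 0 and 4. Take the larger (rising MC): Q* = 4.
Check: AVC at Q = 4 is €28 ≤ P, so revenue covers variable cost.
Profit = P·Q − TC = 36·4 − 548 = -€404, a loss, but smaller than the €436 fixed cost the firm would lose by shutting down.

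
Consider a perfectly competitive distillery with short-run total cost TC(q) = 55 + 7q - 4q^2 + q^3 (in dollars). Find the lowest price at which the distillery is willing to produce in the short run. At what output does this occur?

Short-run supply begins at min AVC. From VC = 7q - 4q^2 + q^3, AVC = 7 - 4q + q^2.
At the minimum of AVC, MC = AVC. MC = 7 - 8q + 3q^2; setting MC = AVC gives 2q^2 - 4q = 0, so q = 2. min AVC = 3.
The firm shuts down for any P below $3.

$3 per unit, at q = 2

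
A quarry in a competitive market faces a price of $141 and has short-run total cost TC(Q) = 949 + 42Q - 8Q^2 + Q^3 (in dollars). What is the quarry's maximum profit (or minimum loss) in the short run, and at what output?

Profit = -$139 at Q = 9

AVC = 42 - 8Q + Q^2; min AVC = $26 at Q = 4. Since P = $141 ≥ min AVC, the firm produces.
With MC = 42 - 16Q + 3Q^2, P = MC on the upward-sloping part at Q* = 9.
TR = 141·9 = 1269. TC = 949 + 459 = 1408. Profit = 1269 − 1408 = -$139.
Shutting down would mean losing the fixed cost of $949, so operating at a loss of $139 is better by $810.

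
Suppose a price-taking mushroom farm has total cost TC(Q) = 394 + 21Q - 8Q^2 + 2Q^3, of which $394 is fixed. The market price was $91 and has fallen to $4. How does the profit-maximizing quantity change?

AVC = 21 - 8Q + 2Q^2, minimized at Q = 2 where min AVC = $13. MC = 21 - 16Q + 6Q^2.
With P = $91 above the shutdown price, P = MC gives Q = 5.
At P = $4 < min AVC = $13, price no longer covers variable cost at any output, so the firm shuts down: Q = 0.

Output falls from 5 to 0 (the firm shuts down)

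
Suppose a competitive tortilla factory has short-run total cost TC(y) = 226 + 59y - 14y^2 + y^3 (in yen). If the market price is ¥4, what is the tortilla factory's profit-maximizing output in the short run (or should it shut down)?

Strip out fixed cost: VC = 59y - 14y^2 + y^3. Then AVC = 59 - 14y + y^2 and MC = 59 - 28y + 3y^2.
The AVC parabola has its vertex at y = 14/2 = 7, where AVC = 59 - 14·7 + 7^2 = ¥10.
With P < min AVC (¥4 < ¥10), every unit sold adds to the loss.
Shutting down limits the loss to fixed cost, ¥226.

Shut down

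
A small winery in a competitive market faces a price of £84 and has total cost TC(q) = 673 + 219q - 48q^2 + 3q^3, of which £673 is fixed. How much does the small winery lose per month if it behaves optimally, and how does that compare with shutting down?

AVC = 219 - 48q + 3q^2 has its minimum £27 at q = 8; price £84 clears that bar, so the firm operates.
MC = 219 - 96q + 9q^2. Setting P = MC and taking the root on the rising branch gives q* = 9.
TR = 84·9 = 756. TC = 673 + 270 = 943. Profit = 756 − 943 = -£187.
That loss of £187 beats the £673 the firm would lose by shutting down; producing recovers £486 of fixed cost.

Profit = -£187 at q = 9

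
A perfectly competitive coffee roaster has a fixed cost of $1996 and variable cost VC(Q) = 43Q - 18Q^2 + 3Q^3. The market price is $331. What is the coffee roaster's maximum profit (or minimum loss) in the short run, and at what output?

Profit = -$76 at Q = 8

AVC = 43 - 18Q + 3Q^2 has its minimum $16 at Q = 3; price $331 clears that bar, so the firm operates.
MC = 43 - 36Q + 9Q^2. Setting P = MC and taking the root on the rising branch gives Q* = 8.
TR = 331·8 = 2648. TC = 1996 + 728 = 2724. Profit = 2648 − 2724 = -$76.
That loss of $76 beats the $1996 the firm would lose by shutting down; producing recovers $1920 of fixed cost.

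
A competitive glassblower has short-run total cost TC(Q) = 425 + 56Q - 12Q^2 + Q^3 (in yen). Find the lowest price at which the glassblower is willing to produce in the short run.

The firm shuts down when price falls below the minimum of average variable cost. AVC = VC/Q = 56 - 12Q + Q^2.
At the minimum of AVC, MC = AVC. MC = 56 - 24Q + 3Q^2; setting MC = AVC gives 2Q^2 - 12Q = 0, so Q = 6. min AVC = 20.
For P < ¥20 the firm produces nothing.

¥20 per unit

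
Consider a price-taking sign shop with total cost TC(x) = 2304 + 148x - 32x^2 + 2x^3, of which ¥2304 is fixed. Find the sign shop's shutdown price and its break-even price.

AVC = 148 - 32x + 2x^2; minimized at x = 8, giving min AVC = ¥20. That is the shutdown price.
ATC = 2304/x + 148 - 32x + 2x^2. Setting dATC/dx = −2304/x^2 − 32 + 4x = 0 gives x = 12 (since 4·12^3 − 32·12^2 = 2304).
min ATC = 2304/12 + 148 − 32·12 + 2·12^2 = ¥244. That is the break-even price.
Between these two prices the firm operates at a loss; above ¥244 it earns a profit.

Shutdown price = ¥20; break-even price = ¥244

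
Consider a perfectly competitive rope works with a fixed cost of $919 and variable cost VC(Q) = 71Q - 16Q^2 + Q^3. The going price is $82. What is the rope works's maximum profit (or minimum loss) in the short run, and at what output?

Profit = -$193 at Q = 11

AVC = 71 - 16Q + Q^2 has its minimum $7 at Q = 8; price $82 clears that bar, so the firm operates.
With MC = 71 - 32Q + 3Q^2, P = MC on the upward-sloping part at Q* = 11.
TR = 82·11 = 902. TC = 919 + 176 = 1095. Profit = 902 − 1095 = -$193.
By producing, the firm covers all variable cost plus $726 of fixed cost; shutting down would lose the full $919.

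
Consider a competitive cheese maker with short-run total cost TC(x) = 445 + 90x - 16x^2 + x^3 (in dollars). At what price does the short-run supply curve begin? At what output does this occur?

The shutdown price is the minimum of AVC. VC = 90x - 16x^2 + x^3, so AVC = 90 - 16x + x^2.
At the minimum of AVC, MC = AVC. MC = 90 - 32x + 3x^2; setting MC = AVC gives 2x^2 - 16x = 0, so x = 8. min AVC = 26.
So the shutdown price is $26.

$26 per unit, at x = 8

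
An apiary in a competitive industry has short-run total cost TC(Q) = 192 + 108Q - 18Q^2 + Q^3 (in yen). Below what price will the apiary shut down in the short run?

¥27 per unit

The shutdown price is the minimum of AVC. VC = 108Q - 18Q^2 + Q^3, so AVC = 108 - 18Q + Q^2.
dAVC/dQ = -18 + 2Q = 0 gives Q = 9. min AVC = 108 - 18·9 + 9^2 = 27.
For P < ¥27 the firm produces nothing.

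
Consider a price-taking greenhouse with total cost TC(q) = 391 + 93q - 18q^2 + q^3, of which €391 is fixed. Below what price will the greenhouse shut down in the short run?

The shutdown price is the minimum of AVC. VC = 93q - 18q^2 + q^3, so AVC = 93 - 18q + q^2.
At the minimum of AVC, MC = AVC. MC = 93 - 36q + 3q^2; setting MC = AVC gives 2q^2 - 18q = 0, so q = 9. min AVC = 12.
The firm shuts down for any P below €12.

€12 per unit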